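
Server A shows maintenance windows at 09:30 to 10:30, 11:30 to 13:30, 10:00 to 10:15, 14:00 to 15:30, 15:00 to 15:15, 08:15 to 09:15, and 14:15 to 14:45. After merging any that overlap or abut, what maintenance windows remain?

08:15–09:15, 09:30–10:30, 11:30–13:30, 14:00–15:30

Sort by start: 08:15–09:15, 09:30–10:30, 10:00–10:15, 11:30–13:30, 14:00–15:30, 14:15–14:45, 15:00–15:15.
09:30–10:30 is disjoint → start new block.
10:00–10:15 overlaps/touches 09:30–10:30 → extend to 09:30–10:30.
11:30–13:30 is disjoint → start new block.
14:00–15:30 is disjoint → start new block.
14:15–14:45 overlaps/touches 14:00–15:30 → extend to 14:00–15:30.
15:00–15:15 overlaps/touches 14:00–15:30 → extend to 14:00–15:30.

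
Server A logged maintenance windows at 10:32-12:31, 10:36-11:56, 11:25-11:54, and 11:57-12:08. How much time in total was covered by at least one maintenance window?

1 h 59 min

Merged: 10:32–12:31.
Length: 1 h 59 min.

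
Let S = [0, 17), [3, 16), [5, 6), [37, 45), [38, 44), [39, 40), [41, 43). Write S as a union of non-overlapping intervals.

[0, 17) ∪ [37, 45)

[3, 16) overlaps/touches [0, 17) → extend to [0, 17).
[5, 6) overlaps/touches [0, 17) → extend to [0, 17).
[37, 45) is disjoint → start new block.
[38, 44) overlaps/touches [37, 45) → extend to [37, 45).
[39, 40) overlaps/touches [37, 45) → extend to [37, 45).
[41, 43) overlaps/touches [37, 45) → extend to [37, 45).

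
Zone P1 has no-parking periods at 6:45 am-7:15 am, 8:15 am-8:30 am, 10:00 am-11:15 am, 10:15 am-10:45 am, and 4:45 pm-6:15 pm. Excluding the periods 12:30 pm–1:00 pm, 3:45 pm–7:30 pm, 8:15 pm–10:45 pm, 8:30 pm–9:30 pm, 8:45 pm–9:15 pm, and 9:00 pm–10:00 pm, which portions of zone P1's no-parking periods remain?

A, merged: 6:45 am-7:15 am, 8:15 am-8:30 am, 10:00 am-11:15 am, 4:45 pm-6:15 pm.
B, merged: 12:30 pm-1:00 pm, 3:45 pm-7:30 pm, 8:15 pm-10:45 pm.
6:45 am-7:15 am: no B overlap → unchanged.
8:15 am-8:30 am: no B overlap → unchanged.
10:00 am-11:15 am: no B overlap → unchanged.
4:45 pm-6:15 pm: fully covered by B → removed.

6:45 am-7:15 am, 8:15 am-8:30 am, 10:00 am-11:15 am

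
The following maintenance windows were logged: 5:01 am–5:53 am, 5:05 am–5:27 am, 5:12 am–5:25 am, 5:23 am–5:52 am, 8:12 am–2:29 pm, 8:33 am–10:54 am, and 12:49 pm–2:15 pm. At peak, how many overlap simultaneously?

4

Sweep endpoints in order; track running count of active intervals.
Peak of 4 reached at 5:23 am.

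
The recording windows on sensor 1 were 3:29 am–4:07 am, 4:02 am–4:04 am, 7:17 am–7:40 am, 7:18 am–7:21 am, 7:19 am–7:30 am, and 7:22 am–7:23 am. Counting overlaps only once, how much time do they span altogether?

1 h 1 min

Merged: 3:29 am–4:07 am, 7:17 am–7:40 am.
Lengths: 38 min + 23 min = 1 h 1 min.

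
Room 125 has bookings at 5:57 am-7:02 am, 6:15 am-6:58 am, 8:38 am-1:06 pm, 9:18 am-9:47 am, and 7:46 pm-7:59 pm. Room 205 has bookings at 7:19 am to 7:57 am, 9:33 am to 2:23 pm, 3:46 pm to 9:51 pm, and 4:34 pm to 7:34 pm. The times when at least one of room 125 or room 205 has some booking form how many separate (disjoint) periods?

Merge the first list: 5:57 am-7:02 am, 8:38 am-1:06 pm, 7:46 pm-7:59 pm.
Merge the second list: 7:19 am-7:57 am, 9:33 am-2:23 pm, 3:46 pm-9:51 pm.
A ∪ B = 5:57 am-7:02 am, 7:19 am-7:57 am, 8:38 am-2:23 pm, 3:46 pm-9:51 pm.
That is 4 disjoint pieces.

4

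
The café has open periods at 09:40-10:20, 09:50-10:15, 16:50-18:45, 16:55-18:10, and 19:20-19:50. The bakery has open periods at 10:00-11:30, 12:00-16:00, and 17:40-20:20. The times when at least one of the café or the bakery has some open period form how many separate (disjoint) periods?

A, merged: 09:40–10:20, 16:50–18:45, 19:20–19:50.
A ∪ B = 09:40–11:30, 12:00–16:00, 16:50–20:20.
That is 3 disjoint pieces.

3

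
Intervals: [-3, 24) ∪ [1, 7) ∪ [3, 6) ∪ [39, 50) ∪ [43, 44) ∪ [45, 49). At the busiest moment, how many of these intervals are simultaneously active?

3

Sweep endpoints in order; track running count of active intervals.
Peak of 3 reached at 3.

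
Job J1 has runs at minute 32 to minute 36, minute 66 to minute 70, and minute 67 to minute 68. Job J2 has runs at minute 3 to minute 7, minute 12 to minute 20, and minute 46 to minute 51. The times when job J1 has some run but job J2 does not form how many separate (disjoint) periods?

First set merges to minute 32 to minute 36, minute 66 to minute 70.
A \ B = minute 32 to minute 36, minute 66 to minute 70.
That is 2 disjoint pieces.

2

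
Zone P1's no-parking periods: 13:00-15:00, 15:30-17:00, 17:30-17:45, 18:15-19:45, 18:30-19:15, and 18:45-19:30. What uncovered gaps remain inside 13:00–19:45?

The merged coverage is 13:00–15:00, 15:30–17:00, 17:30–17:45, 18:15–19:45.
Complement within 13:00–19:45: 15:00–15:30, 17:00–17:30, 17:45–18:15.

15:00–15:30, 17:00–17:30, 17:45–18:15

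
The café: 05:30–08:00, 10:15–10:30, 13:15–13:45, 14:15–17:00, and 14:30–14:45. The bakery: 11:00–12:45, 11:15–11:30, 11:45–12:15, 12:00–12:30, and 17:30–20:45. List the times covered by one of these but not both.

A, merged: 05:30–08:00, 10:15–10:30, 13:15–13:45, 14:15–17:00.
B, merged: 11:00–12:45, 17:30–20:45.
Only in the first: 05:30–08:00, 10:15–10:30, 13:15–13:45, 14:15–17:00.
Only in the second: 11:00–12:45, 17:30–20:45.
Together these are the periods covered by exactly one.

05:30–08:00, 10:15–10:30, 11:00–12:45, 13:15–13:45, 14:15–17:00, 17:30–20:45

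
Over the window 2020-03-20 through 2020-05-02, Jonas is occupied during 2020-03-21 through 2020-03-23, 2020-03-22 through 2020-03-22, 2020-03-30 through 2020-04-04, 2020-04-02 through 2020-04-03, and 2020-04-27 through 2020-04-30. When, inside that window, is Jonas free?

2020-03-20 through 2020-03-20, 2020-03-24 through 2020-03-29, 2020-04-05 through 2020-04-26, 2020-05-01 through 2020-05-02

Covered (merged): 2020-03-21 through 2020-03-23, 2020-03-30 through 2020-04-04, 2020-04-27 through 2020-04-30.
Gaps within 2020-03-20 through 2020-05-02: 2020-03-20 through 2020-03-20, 2020-03-24 through 2020-03-29, 2020-04-05 through 2020-04-26, 2020-05-01 through 2020-05-02.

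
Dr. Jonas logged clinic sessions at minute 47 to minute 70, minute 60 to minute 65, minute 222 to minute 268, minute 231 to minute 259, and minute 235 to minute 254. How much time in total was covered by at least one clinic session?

Merged: minute 47 to minute 70, minute 222 to minute 268.
Lengths: 23 minutes + 46 minutes = 69 minutes.

69 minutes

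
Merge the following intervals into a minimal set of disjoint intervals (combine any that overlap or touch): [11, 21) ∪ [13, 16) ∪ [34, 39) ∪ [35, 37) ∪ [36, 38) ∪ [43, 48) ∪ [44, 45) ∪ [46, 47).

[13, 16) overlaps/touches [11, 21) → extend to [11, 21).
[34, 39) is disjoint → start new block.
[35, 37) overlaps/touches [34, 39) → extend to [34, 39).
[36, 38) overlaps/touches [34, 39) → extend to [34, 39).
[43, 48) is disjoint → start new block.
[44, 45) overlaps/touches [43, 48) → extend to [43, 48).
[46, 47) overlaps/touches [43, 48) → extend to [43, 48).

[11, 21) ∪ [34, 39) ∪ [43, 48)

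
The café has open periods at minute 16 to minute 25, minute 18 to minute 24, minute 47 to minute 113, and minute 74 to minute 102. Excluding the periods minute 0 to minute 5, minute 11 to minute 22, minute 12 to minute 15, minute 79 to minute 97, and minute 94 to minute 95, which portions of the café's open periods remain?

First set merges to minute 16 to minute 25, minute 47 to minute 113.
Second set merges to minute 0 to minute 5, minute 11 to minute 22, minute 79 to minute 97.
minute 16 to minute 25 with B removed leaves minute 22 to minute 25.
minute 47 to minute 113 with B removed leaves minute 47 to minute 79, minute 97 to minute 113.

minute 22 to minute 25, minute 47 to minute 79, minute 97 to minute 113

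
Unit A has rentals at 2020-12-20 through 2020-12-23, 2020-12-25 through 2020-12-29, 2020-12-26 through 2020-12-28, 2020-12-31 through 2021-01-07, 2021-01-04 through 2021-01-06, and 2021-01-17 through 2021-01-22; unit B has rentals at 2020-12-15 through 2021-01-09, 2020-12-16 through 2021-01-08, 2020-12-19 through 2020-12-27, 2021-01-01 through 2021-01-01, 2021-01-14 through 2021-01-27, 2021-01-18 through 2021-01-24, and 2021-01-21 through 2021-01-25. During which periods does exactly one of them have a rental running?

2020-12-15 through 2020-12-19, 2020-12-24 through 2020-12-24, 2020-12-30 through 2020-12-30, 2021-01-08 through 2021-01-09, 2021-01-14 through 2021-01-16, 2021-01-23 through 2021-01-27

Merge the first list: 2020-12-20 through 2020-12-23, 2020-12-25 through 2020-12-29, 2020-12-31 through 2021-01-07, 2021-01-17 through 2021-01-22.
Merge the second list: 2020-12-15 through 2021-01-09, 2021-01-14 through 2021-01-27.
A but not B: none.
B but not A: 2020-12-15 through 2020-12-19, 2020-12-24 through 2020-12-24, 2020-12-30 through 2020-12-30, 2021-01-08 through 2021-01-09, 2021-01-14 through 2021-01-16, 2021-01-23 through 2021-01-27.
Combining gives A △ B.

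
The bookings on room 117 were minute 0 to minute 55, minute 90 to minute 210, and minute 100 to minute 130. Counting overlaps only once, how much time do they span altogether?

Merged: minute 0 to minute 55, minute 90 to minute 210.
Lengths: 55 minutes + 120 minutes = 175 minutes.

175 minutes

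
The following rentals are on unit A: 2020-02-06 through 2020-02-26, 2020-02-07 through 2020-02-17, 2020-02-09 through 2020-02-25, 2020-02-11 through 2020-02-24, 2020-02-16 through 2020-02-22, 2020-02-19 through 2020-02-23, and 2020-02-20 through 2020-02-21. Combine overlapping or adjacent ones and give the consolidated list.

2020-02-06 through 2020-02-26

2020-02-07 through 2020-02-17 overlaps/touches 2020-02-06 through 2020-02-26 → extend to 2020-02-06 through 2020-02-26.
2020-02-09 through 2020-02-25 overlaps/touches 2020-02-06 through 2020-02-26 → extend to 2020-02-06 through 2020-02-26.
2020-02-11 through 2020-02-24 overlaps/touches 2020-02-06 through 2020-02-26 → extend to 2020-02-06 through 2020-02-26.
2020-02-16 through 2020-02-22 overlaps/touches 2020-02-06 through 2020-02-26 → extend to 2020-02-06 through 2020-02-26.
2020-02-19 through 2020-02-23 overlaps/touches 2020-02-06 through 2020-02-26 → extend to 2020-02-06 through 2020-02-26.
2020-02-20 through 2020-02-21 overlaps/touches 2020-02-06 through 2020-02-26 → extend to 2020-02-06 through 2020-02-26.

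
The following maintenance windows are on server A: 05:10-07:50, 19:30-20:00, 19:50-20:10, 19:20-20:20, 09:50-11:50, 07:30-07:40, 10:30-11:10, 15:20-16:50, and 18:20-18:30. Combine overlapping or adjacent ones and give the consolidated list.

05:10-07:50, 09:50-11:50, 15:20-16:50, 18:20-18:30, 19:20-20:20

Sort by start: 05:10-07:50, 07:30-07:40, 09:50-11:50, 10:30-11:10, 15:20-16:50, 18:20-18:30, 19:20-20:20, 19:30-20:00, 19:50-20:10.
07:30-07:40 overlaps/touches 05:10-07:50 → extend to 05:10-07:50.
09:50-11:50 is disjoint → start new block.
10:30-11:10 overlaps/touches 09:50-11:50 → extend to 09:50-11:50.
15:20-16:50 is disjoint → start new block.
18:20-18:30 is disjoint → start new block.
19:20-20:20 is disjoint → start new block.
19:30-20:00 overlaps/touches 19:20-20:20 → extend to 19:20-20:20.
19:50-20:10 overlaps/touches 19:20-20:20 → extend to 19:20-20:20.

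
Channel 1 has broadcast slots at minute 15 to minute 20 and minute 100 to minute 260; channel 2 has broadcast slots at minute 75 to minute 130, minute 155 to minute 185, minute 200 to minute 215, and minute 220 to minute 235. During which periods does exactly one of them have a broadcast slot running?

minute 15 to minute 20, minute 75 to minute 100, minute 130 to minute 155, minute 185 to minute 200, minute 215 to minute 220, minute 235 to minute 260

A but not B: minute 15 to minute 20, minute 130 to minute 155, minute 185 to minute 200, minute 215 to minute 220, minute 235 to minute 260.
B but not A: minute 75 to minute 100.
Combining gives A △ B.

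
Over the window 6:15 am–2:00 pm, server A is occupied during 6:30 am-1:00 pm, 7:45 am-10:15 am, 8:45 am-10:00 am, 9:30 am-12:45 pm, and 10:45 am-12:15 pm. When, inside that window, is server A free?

6:15 am–6:30 am, 1:00 pm–2:00 pm

Covered (merged): 6:30 am–1:00 pm.
Complement within 6:15 am–2:00 pm: 6:15 am–6:30 am, 1:00 pm–2:00 pm.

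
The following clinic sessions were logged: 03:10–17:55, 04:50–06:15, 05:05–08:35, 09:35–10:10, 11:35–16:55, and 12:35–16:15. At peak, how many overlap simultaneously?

3

Walk the sorted start/end points keeping a running depth.
The depth first hits 3 at 05:05.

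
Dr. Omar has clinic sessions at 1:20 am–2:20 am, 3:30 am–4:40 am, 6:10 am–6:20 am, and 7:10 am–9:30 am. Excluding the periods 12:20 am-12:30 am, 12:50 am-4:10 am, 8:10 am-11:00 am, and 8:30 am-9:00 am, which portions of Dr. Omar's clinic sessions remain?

Merge the second list: 12:20 am-12:30 am, 12:50 am-4:10 am, 8:10 am-11:00 am.
1:20 am-2:20 am lies entirely inside B → drops out.
3:30 am-4:40 am with B removed leaves 4:10 am-4:40 am.
6:10 am-6:20 am is untouched.
7:10 am-9:30 am with B removed leaves 7:10 am-8:10 am.

4:10 am-4:40 am, 6:10 am-6:20 am, 7:10 am-8:10 am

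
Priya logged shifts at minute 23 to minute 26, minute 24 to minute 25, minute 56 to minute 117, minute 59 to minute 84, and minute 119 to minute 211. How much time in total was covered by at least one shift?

156 minutes

Merged: minute 23 to minute 26, minute 56 to minute 117, minute 119 to minute 211.
Lengths: 3 minutes + 61 minutes + 92 minutes = 156 minutes.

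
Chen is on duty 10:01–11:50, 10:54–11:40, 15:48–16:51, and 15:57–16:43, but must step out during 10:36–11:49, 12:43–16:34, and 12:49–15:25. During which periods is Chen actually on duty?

10:01-10:36, 11:49-11:50, 16:34-16:51

First set merges to 10:01-11:50, 15:48-16:51.
Second set merges to 10:36-11:49, 12:43-16:34.
10:01-11:50 minus B → 10:01-10:36, 11:49-11:50.
15:48-16:51 minus B → 16:34-16:51.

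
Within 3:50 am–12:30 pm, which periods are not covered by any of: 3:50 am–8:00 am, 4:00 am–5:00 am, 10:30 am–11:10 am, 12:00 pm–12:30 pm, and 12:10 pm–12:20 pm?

8:00 am-10:30 am, 11:10 am-12:00 pm

Covered (merged): 3:50 am-8:00 am, 10:30 am-11:10 am, 12:00 pm-12:30 pm.
Uncovered inside 3:50 am-12:30 pm: 8:00 am-10:30 am, 11:10 am-12:00 pm.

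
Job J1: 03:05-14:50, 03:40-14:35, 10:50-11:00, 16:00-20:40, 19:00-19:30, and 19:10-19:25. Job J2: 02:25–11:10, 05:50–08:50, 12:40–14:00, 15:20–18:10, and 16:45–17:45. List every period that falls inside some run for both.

03:05–11:10, 12:40–14:00, 16:00–18:10

Merge the first list: 03:05–14:50, 16:00–20:40.
Merge the second list: 02:25–11:10, 12:40–14:00, 15:20–18:10.
03:05–14:50 overlaps B on 03:05–11:10, 12:40–14:00.
16:00–20:40 overlaps B on 16:00–18:10.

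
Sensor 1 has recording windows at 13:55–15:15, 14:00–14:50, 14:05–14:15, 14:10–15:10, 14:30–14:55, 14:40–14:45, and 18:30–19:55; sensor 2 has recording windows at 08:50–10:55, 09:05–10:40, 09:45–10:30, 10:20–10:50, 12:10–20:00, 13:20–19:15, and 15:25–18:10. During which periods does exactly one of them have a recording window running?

08:50–10:55, 12:10–13:55, 15:15–18:30, 19:55–20:00

First set merges to 13:55–15:15, 18:30–19:55.
Second set merges to 08:50–10:55, 12:10–20:00.
Only in the first: none.
Only in the second: 08:50–10:55, 12:10–13:55, 15:15–18:30, 19:55–20:00.
Together these are the periods covered by exactly one.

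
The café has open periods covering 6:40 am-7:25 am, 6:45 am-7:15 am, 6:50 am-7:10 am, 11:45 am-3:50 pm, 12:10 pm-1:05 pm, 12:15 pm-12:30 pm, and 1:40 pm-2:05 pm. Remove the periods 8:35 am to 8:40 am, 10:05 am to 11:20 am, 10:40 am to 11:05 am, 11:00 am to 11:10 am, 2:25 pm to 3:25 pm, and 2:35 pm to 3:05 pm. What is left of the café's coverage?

Merge the first list: 6:40 am–7:25 am, 11:45 am–3:50 pm.
Merge the second list: 8:35 am–8:40 am, 10:05 am–11:20 am, 2:25 pm–3:25 pm.
6:40 am–7:25 am is untouched.
11:45 am–3:50 pm with B removed leaves 11:45 am–2:25 pm, 3:25 pm–3:50 pm.

6:40 am–7:25 am, 11:45 am–2:25 pm, 3:25 pm–3:50 pm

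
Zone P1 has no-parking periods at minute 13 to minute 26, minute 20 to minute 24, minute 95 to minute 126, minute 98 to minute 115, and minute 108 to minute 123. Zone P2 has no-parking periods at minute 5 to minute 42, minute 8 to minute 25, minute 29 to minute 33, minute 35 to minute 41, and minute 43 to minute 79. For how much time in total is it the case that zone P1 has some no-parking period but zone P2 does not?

31 minutes

A, merged: minute 13 to minute 26, minute 95 to minute 126.
B, merged: minute 5 to minute 42, minute 43 to minute 79.
A \ B = minute 95 to minute 126.
Total: 31 minutes.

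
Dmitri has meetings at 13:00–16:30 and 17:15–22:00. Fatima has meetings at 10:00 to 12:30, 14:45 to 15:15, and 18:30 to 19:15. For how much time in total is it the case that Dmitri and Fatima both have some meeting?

1 h 15 min

A ∩ B = 14:45–15:15, 18:30–19:15.
Total: 30 min + 45 min = 1 h 15 min.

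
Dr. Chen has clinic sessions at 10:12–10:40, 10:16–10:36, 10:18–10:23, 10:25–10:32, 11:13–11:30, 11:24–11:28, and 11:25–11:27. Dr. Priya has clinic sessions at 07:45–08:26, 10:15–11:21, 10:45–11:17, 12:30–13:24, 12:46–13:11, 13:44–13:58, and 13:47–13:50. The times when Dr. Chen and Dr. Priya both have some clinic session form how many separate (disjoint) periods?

2

First set merges to 10:12–10:40, 11:13–11:30.
Second set merges to 07:45–08:26, 10:15–11:21, 12:30–13:24, 13:44–13:58.
A ∩ B = 10:15–10:40, 11:13–11:21.
That is 2 disjoint pieces.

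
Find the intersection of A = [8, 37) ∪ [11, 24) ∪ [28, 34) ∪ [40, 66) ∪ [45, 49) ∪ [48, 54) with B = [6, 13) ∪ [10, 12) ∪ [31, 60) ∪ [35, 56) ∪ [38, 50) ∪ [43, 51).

A, merged: [8, 37), [40, 66).
B, merged: [6, 13), [31, 60).
[8, 37) meets the second set on [8, 13), [31, 37).
[40, 66) meets the second set on [40, 60).

[8, 13) ∪ [31, 37) ∪ [40, 60)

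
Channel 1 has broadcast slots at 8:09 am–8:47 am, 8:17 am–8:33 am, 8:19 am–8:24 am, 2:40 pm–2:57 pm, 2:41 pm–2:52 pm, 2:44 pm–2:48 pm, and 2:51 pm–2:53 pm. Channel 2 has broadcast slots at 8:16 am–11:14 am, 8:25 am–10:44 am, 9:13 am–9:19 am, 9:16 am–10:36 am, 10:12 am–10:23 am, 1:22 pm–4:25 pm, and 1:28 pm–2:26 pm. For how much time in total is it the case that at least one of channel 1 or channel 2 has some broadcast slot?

6 h 8 min

First set merges to 8:09 am-8:47 am, 2:40 pm-2:57 pm.
Second set merges to 8:16 am-11:14 am, 1:22 pm-4:25 pm.
A ∪ B = 8:09 am-11:14 am, 1:22 pm-4:25 pm.
Total: 3 h 5 min + 3 h 3 min = 6 h 8 min.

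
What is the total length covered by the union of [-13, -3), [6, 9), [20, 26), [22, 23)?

19

Merged: [-13, -3), [6, 9), [20, 26).
Lengths: 10 + 3 + 6 = 19.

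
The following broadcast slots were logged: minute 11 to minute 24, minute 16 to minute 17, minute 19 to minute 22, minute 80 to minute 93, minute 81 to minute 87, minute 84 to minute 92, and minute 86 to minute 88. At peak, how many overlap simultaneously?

Sweep endpoints in order; track running count of active intervals.
Peak of 4 reached at minute 86.

4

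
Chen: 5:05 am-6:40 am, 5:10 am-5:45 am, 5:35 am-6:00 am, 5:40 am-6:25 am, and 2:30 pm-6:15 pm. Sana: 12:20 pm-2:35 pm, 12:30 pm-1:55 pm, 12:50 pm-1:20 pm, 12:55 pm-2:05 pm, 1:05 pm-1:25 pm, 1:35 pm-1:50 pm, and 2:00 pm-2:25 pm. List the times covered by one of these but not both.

A, merged: 5:05 am-6:40 am, 2:30 pm-6:15 pm.
B, merged: 12:20 pm-2:35 pm.
A but not B: 5:05 am-6:40 am, 2:35 pm-6:15 pm.
B but not A: 12:20 pm-2:30 pm.
Combining gives A △ B.

5:05 am-6:40 am, 12:20 pm-2:30 pm, 2:35 pm-6:15 pm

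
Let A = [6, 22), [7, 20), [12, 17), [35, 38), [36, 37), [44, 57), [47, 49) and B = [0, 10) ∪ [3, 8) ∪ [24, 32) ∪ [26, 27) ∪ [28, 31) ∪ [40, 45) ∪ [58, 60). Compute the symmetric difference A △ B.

Merge the first list: [6, 22), [35, 38), [44, 57).
Merge the second list: [0, 10), [24, 32), [40, 45), [58, 60).
A but not B: [10, 22), [35, 38), [45, 57).
B but not A: [0, 6), [24, 32), [40, 44), [58, 60).
Combining gives A △ B.

[0, 6) ∪ [10, 22) ∪ [24, 32) ∪ [35, 38) ∪ [40, 44) ∪ [45, 57) ∪ [58, 60)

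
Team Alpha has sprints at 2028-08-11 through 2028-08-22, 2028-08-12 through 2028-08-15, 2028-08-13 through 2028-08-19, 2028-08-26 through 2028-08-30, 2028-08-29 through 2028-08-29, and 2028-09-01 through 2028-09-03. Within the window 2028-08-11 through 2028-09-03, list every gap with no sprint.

The merged coverage is 2028-08-11 through 2028-08-22, 2028-08-26 through 2028-08-30, 2028-09-01 through 2028-09-03.
Uncovered inside 2028-08-11 through 2028-09-03: 2028-08-23 through 2028-08-25, 2028-08-31 through 2028-08-31.

2028-08-23 through 2028-08-25, 2028-08-31 through 2028-08-31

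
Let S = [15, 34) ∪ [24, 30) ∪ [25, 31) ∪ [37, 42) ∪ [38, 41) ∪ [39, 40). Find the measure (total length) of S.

Merged: [15, 34), [37, 42).
Lengths: 19 + 5 = 24.

24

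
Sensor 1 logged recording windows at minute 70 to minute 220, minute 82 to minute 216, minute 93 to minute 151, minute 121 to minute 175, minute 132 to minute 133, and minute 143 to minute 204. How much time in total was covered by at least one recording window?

Merged: minute 70 to minute 220.
Length: 150 minutes.

150 minutes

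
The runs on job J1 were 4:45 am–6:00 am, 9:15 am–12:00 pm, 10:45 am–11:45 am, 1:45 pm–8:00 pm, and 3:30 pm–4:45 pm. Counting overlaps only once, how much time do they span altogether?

10 h 15 min

Merged: 4:45 am–6:00 am, 9:15 am–12:00 pm, 1:45 pm–8:00 pm.
Lengths: 1 h 15 min + 2 h 45 min + 6 h 15 min = 10 h 15 min.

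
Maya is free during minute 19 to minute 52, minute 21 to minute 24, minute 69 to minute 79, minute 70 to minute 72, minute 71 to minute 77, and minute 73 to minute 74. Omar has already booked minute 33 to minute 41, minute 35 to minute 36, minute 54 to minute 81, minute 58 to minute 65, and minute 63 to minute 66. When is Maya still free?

Merge the first list: minute 19 to minute 52, minute 69 to minute 79.
Merge the second list: minute 33 to minute 41, minute 54 to minute 81.
minute 19 to minute 52 with B removed leaves minute 19 to minute 33, minute 41 to minute 52.
minute 69 to minute 79 lies entirely inside B → drops out.

minute 19 to minute 33, minute 41 to minute 52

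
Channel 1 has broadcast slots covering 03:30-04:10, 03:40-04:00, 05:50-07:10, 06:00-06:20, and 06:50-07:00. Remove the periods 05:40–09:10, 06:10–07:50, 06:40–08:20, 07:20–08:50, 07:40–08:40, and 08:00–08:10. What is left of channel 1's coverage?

First set merges to 03:30-04:10, 05:50-07:10.
Second set merges to 05:40-09:10.
03:30-04:10: nothing removed.
05:50-07:10: entirely removed.

03:30-04:10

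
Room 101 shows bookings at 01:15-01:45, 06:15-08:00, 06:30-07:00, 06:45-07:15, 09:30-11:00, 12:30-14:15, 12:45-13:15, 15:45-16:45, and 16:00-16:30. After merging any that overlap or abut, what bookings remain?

01:15–01:45, 06:15–08:00, 09:30–11:00, 12:30–14:15, 15:45–16:45

06:15–08:00 is disjoint → start new block.
06:30–07:00 overlaps/touches 06:15–08:00 → extend to 06:15–08:00.
06:45–07:15 overlaps/touches 06:15–08:00 → extend to 06:15–08:00.
09:30–11:00 is disjoint → start new block.
12:30–14:15 is disjoint → start new block.
12:45–13:15 overlaps/touches 12:30–14:15 → extend to 12:30–14:15.
15:45–16:45 is disjoint → start new block.
16:00–16:30 overlaps/touches 15:45–16:45 → extend to 15:45–16:45.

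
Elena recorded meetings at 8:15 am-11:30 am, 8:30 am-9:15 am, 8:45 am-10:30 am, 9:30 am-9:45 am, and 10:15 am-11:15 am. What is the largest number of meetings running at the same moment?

Sweep endpoints in order; track running count of active intervals.
Peak of 3 reached at 8:45 am.

3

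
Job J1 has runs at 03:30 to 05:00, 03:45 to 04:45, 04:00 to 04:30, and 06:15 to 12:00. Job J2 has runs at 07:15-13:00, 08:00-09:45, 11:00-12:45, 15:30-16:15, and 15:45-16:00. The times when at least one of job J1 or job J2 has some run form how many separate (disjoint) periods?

Merge the first list: 03:30-05:00, 06:15-12:00.
Merge the second list: 07:15-13:00, 15:30-16:15.
A ∪ B = 03:30-05:00, 06:15-13:00, 15:30-16:15.
That is 3 disjoint pieces.

3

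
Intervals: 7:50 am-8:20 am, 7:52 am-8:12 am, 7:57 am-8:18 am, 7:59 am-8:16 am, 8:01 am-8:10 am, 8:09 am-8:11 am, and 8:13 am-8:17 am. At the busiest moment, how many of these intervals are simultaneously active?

6

Walk the sorted start/end points keeping a running depth.
The depth first hits 6 at 8:09 am.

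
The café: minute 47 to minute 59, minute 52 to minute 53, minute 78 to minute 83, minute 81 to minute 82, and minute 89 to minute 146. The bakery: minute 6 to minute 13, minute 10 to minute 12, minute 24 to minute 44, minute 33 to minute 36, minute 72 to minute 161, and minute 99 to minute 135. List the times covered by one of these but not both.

minute 6 to minute 13, minute 24 to minute 44, minute 47 to minute 59, minute 72 to minute 78, minute 83 to minute 89, minute 146 to minute 161

A, merged: minute 47 to minute 59, minute 78 to minute 83, minute 89 to minute 146.
B, merged: minute 6 to minute 13, minute 24 to minute 44, minute 72 to minute 161.
A but not B: minute 47 to minute 59.
B but not A: minute 6 to minute 13, minute 24 to minute 44, minute 72 to minute 78, minute 83 to minute 89, minute 146 to minute 161.
Combining gives A △ B.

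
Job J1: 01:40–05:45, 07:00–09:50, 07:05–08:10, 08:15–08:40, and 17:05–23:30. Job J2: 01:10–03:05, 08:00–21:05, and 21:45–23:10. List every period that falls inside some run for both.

A, merged: 01:40–05:45, 07:00–09:50, 17:05–23:30.
01:40–05:45 meets the second set on 01:40–03:05.
07:00–09:50 meets the second set on 08:00–09:50.
17:05–23:30 meets the second set on 17:05–21:05, 21:45–23:10.

01:40–03:05, 08:00–09:50, 17:05–21:05, 21:45–23:10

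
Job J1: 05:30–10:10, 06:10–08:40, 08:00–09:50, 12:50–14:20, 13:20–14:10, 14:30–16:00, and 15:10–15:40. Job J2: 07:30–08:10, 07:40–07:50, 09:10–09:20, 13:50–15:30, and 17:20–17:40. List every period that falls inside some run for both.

First set merges to 05:30–10:10, 12:50–14:20, 14:30–16:00.
Second set merges to 07:30–08:10, 09:10–09:20, 13:50–15:30, 17:20–17:40.
05:30–10:10 overlaps B on 07:30–08:10, 09:10–09:20.
12:50–14:20 overlaps B on 13:50–14:20.
14:30–16:00 overlaps B on 14:30–15:30.

07:30–08:10, 09:10–09:20, 13:50–14:20, 14:30–15:30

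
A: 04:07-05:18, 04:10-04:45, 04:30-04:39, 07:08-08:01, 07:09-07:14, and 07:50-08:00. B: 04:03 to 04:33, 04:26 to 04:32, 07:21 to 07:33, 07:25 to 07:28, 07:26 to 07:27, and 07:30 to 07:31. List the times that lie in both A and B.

A, merged: 04:07–05:18, 07:08–08:01.
B, merged: 04:03–04:33, 07:21–07:33.
04:07–05:18 ∩ B → 04:07–04:33.
07:08–08:01 ∩ B → 07:21–07:33.

04:07–04:33, 07:21–07:33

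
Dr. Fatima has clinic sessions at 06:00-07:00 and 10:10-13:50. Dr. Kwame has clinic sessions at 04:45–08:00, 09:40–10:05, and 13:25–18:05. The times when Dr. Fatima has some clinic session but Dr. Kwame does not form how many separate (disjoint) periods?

A \ B = 10:10-13:25.
That is 1 disjoint piece.

1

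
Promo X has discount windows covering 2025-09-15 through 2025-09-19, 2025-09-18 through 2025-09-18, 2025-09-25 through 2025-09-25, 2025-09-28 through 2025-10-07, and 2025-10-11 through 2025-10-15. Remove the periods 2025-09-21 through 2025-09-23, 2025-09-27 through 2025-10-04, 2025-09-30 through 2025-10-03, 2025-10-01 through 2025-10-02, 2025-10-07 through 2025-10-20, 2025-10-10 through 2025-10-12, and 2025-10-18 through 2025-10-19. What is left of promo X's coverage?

2025-09-15 through 2025-09-19, 2025-09-25 through 2025-09-25, 2025-10-05 through 2025-10-06

A, merged: 2025-09-15 through 2025-09-19, 2025-09-25 through 2025-09-25, 2025-09-28 through 2025-10-07, 2025-10-11 through 2025-10-15.
B, merged: 2025-09-21 through 2025-09-23, 2025-09-27 through 2025-10-04, 2025-10-07 through 2025-10-20.
2025-09-15 through 2025-09-19: nothing removed.
2025-09-25 through 2025-09-25: nothing removed.
2025-09-28 through 2025-10-07 \ B = 2025-10-05 through 2025-10-06.
2025-10-11 through 2025-10-15: entirely removed.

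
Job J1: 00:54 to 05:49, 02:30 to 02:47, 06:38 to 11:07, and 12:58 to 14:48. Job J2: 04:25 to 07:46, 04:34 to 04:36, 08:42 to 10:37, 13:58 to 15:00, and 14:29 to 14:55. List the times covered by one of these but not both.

A, merged: 00:54-05:49, 06:38-11:07, 12:58-14:48.
B, merged: 04:25-07:46, 08:42-10:37, 13:58-15:00.
A \ B = 00:54-04:25, 07:46-08:42, 10:37-11:07, 12:58-13:58.
B \ A = 05:49-06:38, 14:48-15:00.
Union of the two gives the symmetric difference.

00:54-04:25, 05:49-06:38, 07:46-08:42, 10:37-11:07, 12:58-13:58, 14:48-15:00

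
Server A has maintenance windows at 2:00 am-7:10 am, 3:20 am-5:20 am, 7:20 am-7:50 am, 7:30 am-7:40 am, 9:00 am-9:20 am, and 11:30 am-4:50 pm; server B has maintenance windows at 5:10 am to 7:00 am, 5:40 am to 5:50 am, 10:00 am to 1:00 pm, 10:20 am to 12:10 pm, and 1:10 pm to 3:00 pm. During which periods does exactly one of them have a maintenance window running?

2:00 am–5:10 am, 7:00 am–7:10 am, 7:20 am–7:50 am, 9:00 am–9:20 am, 10:00 am–11:30 am, 1:00 pm–1:10 pm, 3:00 pm–4:50 pm

First set merges to 2:00 am–7:10 am, 7:20 am–7:50 am, 9:00 am–9:20 am, 11:30 am–4:50 pm.
Second set merges to 5:10 am–7:00 am, 10:00 am–1:00 pm, 1:10 pm–3:00 pm.
Only in the first: 2:00 am–5:10 am, 7:00 am–7:10 am, 7:20 am–7:50 am, 9:00 am–9:20 am, 1:00 pm–1:10 pm, 3:00 pm–4:50 pm.
Only in the second: 10:00 am–11:30 am.
Together these are the periods covered by exactly one.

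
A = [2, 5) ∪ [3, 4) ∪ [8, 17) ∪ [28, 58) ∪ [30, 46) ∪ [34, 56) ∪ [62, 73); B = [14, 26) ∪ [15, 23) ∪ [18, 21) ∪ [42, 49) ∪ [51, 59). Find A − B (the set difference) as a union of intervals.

First set merges to [2, 5), [8, 17), [28, 58), [62, 73).
Second set merges to [14, 26), [42, 49), [51, 59).
[2, 5): nothing removed.
[8, 17) \ B = [8, 14).
[28, 58) \ B = [28, 42), [49, 51).
[62, 73): nothing removed.

[2, 5) ∪ [8, 14) ∪ [28, 42) ∪ [49, 51) ∪ [62, 73)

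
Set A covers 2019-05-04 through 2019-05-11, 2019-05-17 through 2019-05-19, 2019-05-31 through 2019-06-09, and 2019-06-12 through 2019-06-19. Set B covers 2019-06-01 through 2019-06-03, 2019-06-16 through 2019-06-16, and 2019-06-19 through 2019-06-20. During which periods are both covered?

2019-05-04 through 2019-05-11 meets no B interval.
2019-05-17 through 2019-05-19 meets no B interval.
2019-05-31 through 2019-06-09 ∩ B → 2019-06-01 through 2019-06-03.
2019-06-12 through 2019-06-19 ∩ B → 2019-06-16 through 2019-06-16, 2019-06-19 through 2019-06-19.

2019-06-01 through 2019-06-03, 2019-06-16 through 2019-06-16, 2019-06-19 through 2019-06-19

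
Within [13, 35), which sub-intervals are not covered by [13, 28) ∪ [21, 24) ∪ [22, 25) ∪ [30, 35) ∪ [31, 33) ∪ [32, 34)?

Covered (merged): [13, 28), [30, 35).
Complement within [13, 35): [28, 30).

[28, 30)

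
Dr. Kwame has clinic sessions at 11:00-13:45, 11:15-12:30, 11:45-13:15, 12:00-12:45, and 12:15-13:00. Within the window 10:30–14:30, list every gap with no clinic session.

After merging, the occupied span is 11:00–13:45.
Complement within 10:30–14:30: 10:30–11:00, 13:45–14:30.

10:30–11:00, 13:45–14:30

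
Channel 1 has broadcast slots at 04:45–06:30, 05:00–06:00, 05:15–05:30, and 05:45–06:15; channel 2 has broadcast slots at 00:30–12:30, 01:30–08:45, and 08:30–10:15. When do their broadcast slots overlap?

A, merged: 04:45–06:30.
B, merged: 00:30–12:30.
04:45–06:30 overlaps B on 04:45–06:30.

04:45–06:30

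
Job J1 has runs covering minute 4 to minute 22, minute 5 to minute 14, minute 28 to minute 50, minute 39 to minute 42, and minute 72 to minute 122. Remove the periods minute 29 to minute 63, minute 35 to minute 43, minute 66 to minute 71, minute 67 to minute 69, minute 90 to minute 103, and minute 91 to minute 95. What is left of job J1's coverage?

Merge the first list: minute 4 to minute 22, minute 28 to minute 50, minute 72 to minute 122.
Merge the second list: minute 29 to minute 63, minute 66 to minute 71, minute 90 to minute 103.
minute 4 to minute 22 is untouched.
minute 28 to minute 50 with B removed leaves minute 28 to minute 29.
minute 72 to minute 122 with B removed leaves minute 72 to minute 90, minute 103 to minute 122.

minute 4 to minute 22, minute 28 to minute 29, minute 72 to minute 90, minute 103 to minute 122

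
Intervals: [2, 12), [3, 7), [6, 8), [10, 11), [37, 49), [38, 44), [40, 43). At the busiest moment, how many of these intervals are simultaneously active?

At 6, 3 of the intervals are simultaneously active.
No point has more.

3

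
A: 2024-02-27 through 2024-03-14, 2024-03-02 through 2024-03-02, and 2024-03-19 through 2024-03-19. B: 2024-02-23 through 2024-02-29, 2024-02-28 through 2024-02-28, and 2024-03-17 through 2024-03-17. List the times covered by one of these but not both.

2024-02-23 through 2024-02-26, 2024-03-01 through 2024-03-14, 2024-03-17 through 2024-03-17, 2024-03-19 through 2024-03-19

First set merges to 2024-02-27 through 2024-03-14, 2024-03-19 through 2024-03-19.
Second set merges to 2024-02-23 through 2024-02-29, 2024-03-17 through 2024-03-17.
A but not B: 2024-03-01 through 2024-03-14, 2024-03-19 through 2024-03-19.
B but not A: 2024-02-23 through 2024-02-26, 2024-03-17 through 2024-03-17.
Combining gives A △ B.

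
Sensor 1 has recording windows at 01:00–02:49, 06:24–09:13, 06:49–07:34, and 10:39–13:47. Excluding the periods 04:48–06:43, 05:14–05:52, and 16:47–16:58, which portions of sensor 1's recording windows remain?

A, merged: 01:00–02:49, 06:24–09:13, 10:39–13:47.
B, merged: 04:48–06:43, 16:47–16:58.
01:00–02:49: nothing removed.
06:24–09:13 \ B = 06:43–09:13.
10:39–13:47: nothing removed.

01:00–02:49, 06:43–09:13, 10:39–13:47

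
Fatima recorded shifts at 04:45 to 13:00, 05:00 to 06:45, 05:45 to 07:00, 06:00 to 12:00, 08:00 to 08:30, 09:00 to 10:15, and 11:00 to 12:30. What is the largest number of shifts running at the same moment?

Walk the sorted start/end points keeping a running depth.
The depth first hits 4 at 06:00.

4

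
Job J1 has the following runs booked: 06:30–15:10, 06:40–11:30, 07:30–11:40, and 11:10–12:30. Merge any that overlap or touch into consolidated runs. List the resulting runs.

06:30-15:10

06:40-11:30 overlaps/touches 06:30-15:10 → extend to 06:30-15:10.
07:30-11:40 overlaps/touches 06:30-15:10 → extend to 06:30-15:10.
11:10-12:30 overlaps/touches 06:30-15:10 → extend to 06:30-15:10.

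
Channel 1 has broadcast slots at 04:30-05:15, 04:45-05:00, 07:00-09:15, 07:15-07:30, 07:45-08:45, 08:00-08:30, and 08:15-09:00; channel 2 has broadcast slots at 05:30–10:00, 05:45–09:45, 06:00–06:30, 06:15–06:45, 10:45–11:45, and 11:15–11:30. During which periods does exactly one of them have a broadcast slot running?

Merge the first list: 04:30-05:15, 07:00-09:15.
Merge the second list: 05:30-10:00, 10:45-11:45.
A but not B: 04:30-05:15.
B but not A: 05:30-07:00, 09:15-10:00, 10:45-11:45.
Combining gives A △ B.

04:30-05:15, 05:30-07:00, 09:15-10:00, 10:45-11:45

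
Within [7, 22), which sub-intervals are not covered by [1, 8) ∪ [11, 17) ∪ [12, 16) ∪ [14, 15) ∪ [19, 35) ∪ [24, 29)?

After merging, the occupied span is [1, 8), [11, 17), [19, 35).
Gaps within [7, 22): [8, 11), [17, 19).

[8, 11) ∪ [17, 19)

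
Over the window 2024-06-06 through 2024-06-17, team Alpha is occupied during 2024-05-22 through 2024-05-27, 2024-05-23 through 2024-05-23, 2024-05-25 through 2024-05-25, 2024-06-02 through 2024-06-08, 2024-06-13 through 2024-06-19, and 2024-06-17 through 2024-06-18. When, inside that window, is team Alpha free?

2024-06-09 through 2024-06-12

After merging, the occupied span is 2024-05-22 through 2024-05-27, 2024-06-02 through 2024-06-08, 2024-06-13 through 2024-06-19.
Gaps within 2024-06-06 through 2024-06-17: 2024-06-09 through 2024-06-12.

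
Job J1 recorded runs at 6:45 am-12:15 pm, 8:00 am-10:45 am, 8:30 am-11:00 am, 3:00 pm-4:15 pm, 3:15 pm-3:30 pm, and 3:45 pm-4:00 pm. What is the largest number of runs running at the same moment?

3

At 8:30 am, 3 of the intervals are simultaneously active.
No point has more.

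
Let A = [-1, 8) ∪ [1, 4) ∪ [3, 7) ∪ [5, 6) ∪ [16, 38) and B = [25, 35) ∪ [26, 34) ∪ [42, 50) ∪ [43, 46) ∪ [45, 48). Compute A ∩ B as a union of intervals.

[25, 35)

A, merged: [-1, 8), [16, 38).
B, merged: [25, 35), [42, 50).
[-1, 8) meets no B interval.
[16, 38) ∩ B → [25, 35).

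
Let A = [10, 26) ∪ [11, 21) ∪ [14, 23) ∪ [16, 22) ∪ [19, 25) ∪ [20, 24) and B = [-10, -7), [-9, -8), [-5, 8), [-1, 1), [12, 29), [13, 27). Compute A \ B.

[10, 12)

A, merged: [10, 26).
B, merged: [-10, -7), [-5, 8), [12, 29).
[10, 26) minus B → [10, 12).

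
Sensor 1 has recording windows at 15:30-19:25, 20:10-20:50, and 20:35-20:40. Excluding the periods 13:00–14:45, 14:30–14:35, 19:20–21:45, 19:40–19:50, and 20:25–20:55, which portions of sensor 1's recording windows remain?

15:30–19:20

Merge the first list: 15:30–19:25, 20:10–20:50.
Merge the second list: 13:00–14:45, 19:20–21:45.
15:30–19:25 \ B = 15:30–19:20.
20:10–20:50: entirely removed.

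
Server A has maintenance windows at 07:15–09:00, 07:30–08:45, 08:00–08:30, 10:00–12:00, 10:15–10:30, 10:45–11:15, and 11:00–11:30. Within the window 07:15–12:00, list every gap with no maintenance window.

The merged coverage is 07:15-09:00, 10:00-12:00.
Gaps within 07:15-12:00: 09:00-10:00.

09:00-10:00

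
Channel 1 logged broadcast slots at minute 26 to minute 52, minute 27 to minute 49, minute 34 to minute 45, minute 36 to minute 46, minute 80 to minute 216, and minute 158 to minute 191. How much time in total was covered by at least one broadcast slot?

162 minutes

Merged: minute 26 to minute 52, minute 80 to minute 216.
Lengths: 26 minutes + 136 minutes = 162 minutes.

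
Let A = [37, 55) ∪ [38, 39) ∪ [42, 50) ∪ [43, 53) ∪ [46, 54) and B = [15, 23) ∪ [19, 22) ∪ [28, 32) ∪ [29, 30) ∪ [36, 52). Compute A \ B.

[52, 55)

First set merges to [37, 55).
Second set merges to [15, 23), [28, 32), [36, 52).
[37, 55) \ B = [52, 55).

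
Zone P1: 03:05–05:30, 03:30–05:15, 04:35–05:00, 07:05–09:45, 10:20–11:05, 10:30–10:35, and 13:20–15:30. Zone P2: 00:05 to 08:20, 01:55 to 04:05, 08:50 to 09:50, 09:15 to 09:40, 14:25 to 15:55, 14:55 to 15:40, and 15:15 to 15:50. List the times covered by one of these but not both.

00:05-03:05, 05:30-07:05, 08:20-08:50, 09:45-09:50, 10:20-11:05, 13:20-14:25, 15:30-15:55

A, merged: 03:05-05:30, 07:05-09:45, 10:20-11:05, 13:20-15:30.
B, merged: 00:05-08:20, 08:50-09:50, 14:25-15:55.
A \ B = 08:20-08:50, 10:20-11:05, 13:20-14:25.
B \ A = 00:05-03:05, 05:30-07:05, 09:45-09:50, 15:30-15:55.
Union of the two gives the symmetric difference.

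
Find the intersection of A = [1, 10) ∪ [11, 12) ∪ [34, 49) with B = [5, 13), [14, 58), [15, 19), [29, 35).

[5, 10) ∪ [11, 12) ∪ [34, 49)

B, merged: [5, 13), [14, 58).
[1, 10) meets the second set on [5, 10).
[11, 12) meets the second set on [11, 12).
[34, 49) meets the second set on [34, 49).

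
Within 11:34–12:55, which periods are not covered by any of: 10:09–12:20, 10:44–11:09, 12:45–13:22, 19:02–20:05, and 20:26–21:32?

After merging, the occupied span is 10:09–12:20, 12:45–13:22, 19:02–20:05, 20:26–21:32.
Complement within 11:34–12:55: 12:20–12:45.

12:20–12:45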